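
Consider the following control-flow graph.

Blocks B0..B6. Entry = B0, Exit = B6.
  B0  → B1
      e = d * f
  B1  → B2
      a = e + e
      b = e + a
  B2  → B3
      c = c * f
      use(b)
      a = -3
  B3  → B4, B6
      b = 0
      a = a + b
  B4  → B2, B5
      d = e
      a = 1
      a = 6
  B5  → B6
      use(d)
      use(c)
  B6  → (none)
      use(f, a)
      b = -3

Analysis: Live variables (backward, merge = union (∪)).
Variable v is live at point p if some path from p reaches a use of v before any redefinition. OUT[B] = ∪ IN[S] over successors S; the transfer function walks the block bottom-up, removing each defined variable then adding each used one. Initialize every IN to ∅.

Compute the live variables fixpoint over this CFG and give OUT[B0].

Answer: {c, e, f}

Working:
Converged values:
  B0:   IN={c, d, f}   OUT={c, e, f}
  B1:   IN={c, e, f}   OUT={b, c, e, f}
  B2:   IN={b, c, e, f}   OUT={a, c, e, f}
  B3:   IN={a, c, e, f}   OUT={a, b, c, e, f}
  B4:   IN={b, c, e, f}   OUT={a, b, c, d, e, f}
  B5:   IN={a, c, d, f}   OUT={a, f}
  B6:   IN={a, f}   OUT={}

Merge at B0: OUT[B0] = IN[B1] = {c, e, f}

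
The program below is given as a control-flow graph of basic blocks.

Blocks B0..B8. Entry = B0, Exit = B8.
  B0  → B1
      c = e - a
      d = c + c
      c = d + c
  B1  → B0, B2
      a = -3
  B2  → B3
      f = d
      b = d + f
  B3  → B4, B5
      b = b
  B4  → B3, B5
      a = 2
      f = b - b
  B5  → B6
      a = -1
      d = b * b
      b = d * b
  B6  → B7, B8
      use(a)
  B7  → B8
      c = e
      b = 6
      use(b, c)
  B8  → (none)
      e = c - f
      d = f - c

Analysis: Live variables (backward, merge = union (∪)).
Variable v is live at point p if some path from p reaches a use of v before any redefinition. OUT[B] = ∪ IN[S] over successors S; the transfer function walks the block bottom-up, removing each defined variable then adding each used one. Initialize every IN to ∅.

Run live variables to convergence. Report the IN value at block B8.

Answer: {c, f}

Trace:
Per-block solution:
  B0:   IN={a, e}   OUT={c, d, e}
  B1:   IN={c, d, e}   OUT={a, c, d, e}
  B2:   IN={c, d, e}   OUT={b, c, e, f}
  B3:   IN={b, c, e, f}   OUT={b, c, e, f}
  B4:   IN={b, c, e}   OUT={b, c, e, f}
  B5:   IN={b, c, e, f}   OUT={a, c, e, f}
  B6:   IN={a, c, e, f}   OUT={c, e, f}
  B7:   IN={e, f}   OUT={c, f}
  B8:   IN={c, f}   OUT={}

B8 is the boundary node: OUT[B8] = {}
Applying B8's transfer function to that OUT value gives IN[B8] (row B8 above).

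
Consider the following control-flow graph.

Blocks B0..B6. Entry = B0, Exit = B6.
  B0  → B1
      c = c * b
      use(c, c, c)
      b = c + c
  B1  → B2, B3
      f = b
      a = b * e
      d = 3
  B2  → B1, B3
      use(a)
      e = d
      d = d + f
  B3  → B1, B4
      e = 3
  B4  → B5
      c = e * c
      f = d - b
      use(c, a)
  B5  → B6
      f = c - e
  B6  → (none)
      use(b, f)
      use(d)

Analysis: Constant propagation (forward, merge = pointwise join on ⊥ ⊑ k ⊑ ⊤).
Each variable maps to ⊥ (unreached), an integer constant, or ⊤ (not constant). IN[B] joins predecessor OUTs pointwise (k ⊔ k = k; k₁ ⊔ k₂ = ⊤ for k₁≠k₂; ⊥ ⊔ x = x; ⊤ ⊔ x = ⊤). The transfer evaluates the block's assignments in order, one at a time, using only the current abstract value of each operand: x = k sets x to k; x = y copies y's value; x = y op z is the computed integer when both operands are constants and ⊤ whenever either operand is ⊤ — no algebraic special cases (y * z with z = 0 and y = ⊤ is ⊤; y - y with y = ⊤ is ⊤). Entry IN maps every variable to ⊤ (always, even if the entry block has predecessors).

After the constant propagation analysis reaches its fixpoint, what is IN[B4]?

Answer: {a: ⊤, b: ⊤, c: ⊤, d: ⊤, e: 3, f: ⊤}

Derivation:
Converged values:
  B0:   IN=(all ⊤)   OUT=(all ⊤)
  B1:   IN=(all ⊤)   OUT={d:3; rest ⊤}
  B2:   IN={d:3; rest ⊤}   OUT={e:3; rest ⊤}
  B3:   IN=(all ⊤)   OUT={e:3; rest ⊤}
  B4:   IN={e:3; rest ⊤}   OUT={e:3; rest ⊤}
  B5:   IN={e:3; rest ⊤}   OUT={e:3; rest ⊤}
  B6:   IN={e:3; rest ⊤}   OUT={e:3; rest ⊤}

Merge at B4: IN[B4] = OUT[B3] = {a: ⊤, b: ⊤, c: ⊤, d: ⊤, e: 3, f: ⊤}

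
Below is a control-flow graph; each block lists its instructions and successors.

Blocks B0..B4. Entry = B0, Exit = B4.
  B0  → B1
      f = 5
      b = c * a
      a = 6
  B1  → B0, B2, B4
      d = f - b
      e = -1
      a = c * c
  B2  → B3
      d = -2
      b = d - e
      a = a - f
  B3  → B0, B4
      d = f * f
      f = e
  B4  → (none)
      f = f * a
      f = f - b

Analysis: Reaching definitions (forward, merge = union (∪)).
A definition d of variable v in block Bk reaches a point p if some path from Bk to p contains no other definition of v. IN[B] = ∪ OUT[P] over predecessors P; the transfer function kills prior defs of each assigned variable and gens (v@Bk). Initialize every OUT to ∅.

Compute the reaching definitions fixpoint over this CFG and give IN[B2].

Answer: {a@B1, b@B0, d@B1, e@B1, f@B0}

Working:
Per-block solution:
  B0:   IN={a@B1, a@B2, b@B0, b@B2, d@B1, d@B3, e@B1, f@B0, f@B3}   OUT={a@B0, b@B0, d@B1, d@B3, e@B1, f@B0}
  B1:   IN={a@B0, b@B0, d@B1, d@B3, e@B1, f@B0}   OUT={a@B1, b@B0, d@B1, e@B1, f@B0}
  B2:   IN={a@B1, b@B0, d@B1, e@B1, f@B0}   OUT={a@B2, b@B2, d@B2, e@B1, f@B0}
  B3:   IN={a@B2, b@B2, d@B2, e@B1, f@B0}   OUT={a@B2, b@B2, d@B3, e@B1, f@B3}
  B4:   IN={a@B1, a@B2, b@B0, b@B2, d@B1, d@B3, e@B1, f@B0, f@B3}   OUT={a@B1, a@B2, b@B0, b@B2, d@B1, d@B3, e@B1, f@B4}

Merge at B2: IN[B2] = OUT[B1] = {a@B1, b@B0, d@B1, e@B1, f@B0}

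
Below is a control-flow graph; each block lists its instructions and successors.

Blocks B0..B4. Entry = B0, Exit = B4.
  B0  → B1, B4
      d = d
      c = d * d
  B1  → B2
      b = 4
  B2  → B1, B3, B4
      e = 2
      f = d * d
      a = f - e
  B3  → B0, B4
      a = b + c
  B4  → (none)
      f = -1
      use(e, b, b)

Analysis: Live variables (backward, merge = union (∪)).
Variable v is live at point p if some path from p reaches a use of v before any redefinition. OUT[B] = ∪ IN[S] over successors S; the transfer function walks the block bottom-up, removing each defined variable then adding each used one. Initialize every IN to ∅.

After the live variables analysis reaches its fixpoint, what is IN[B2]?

Answer: {b, c, d}

Working:
Fixpoint table:
  B0:   IN={b, d, e}   OUT={b, c, d, e}
  B1:   IN={c, d}   OUT={b, c, d}
  B2:   IN={b, c, d}   OUT={b, c, d, e}
  B3:   IN={b, c, d, e}   OUT={b, d, e}
  B4:   IN={b, e}   OUT={}

Merge at B2: OUT[B2] = IN[B1] ⊔ IN[B3] ⊔ IN[B4] = {b, c, d, e}
Applying B2's transfer function to that OUT value gives IN[B2] (row B2 above).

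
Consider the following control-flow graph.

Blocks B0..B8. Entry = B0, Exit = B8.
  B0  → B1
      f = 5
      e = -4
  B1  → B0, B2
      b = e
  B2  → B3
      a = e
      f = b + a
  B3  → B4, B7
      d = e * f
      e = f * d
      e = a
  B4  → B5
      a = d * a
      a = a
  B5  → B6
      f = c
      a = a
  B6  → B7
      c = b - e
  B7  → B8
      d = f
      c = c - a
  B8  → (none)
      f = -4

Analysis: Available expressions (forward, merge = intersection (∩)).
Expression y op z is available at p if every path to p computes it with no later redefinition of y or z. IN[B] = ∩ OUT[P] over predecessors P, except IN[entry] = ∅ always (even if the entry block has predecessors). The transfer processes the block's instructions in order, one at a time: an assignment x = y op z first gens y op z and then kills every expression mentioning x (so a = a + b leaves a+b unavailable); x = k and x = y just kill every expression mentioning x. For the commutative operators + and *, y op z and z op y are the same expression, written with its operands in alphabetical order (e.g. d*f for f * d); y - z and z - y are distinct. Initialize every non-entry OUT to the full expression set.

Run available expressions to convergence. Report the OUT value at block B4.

Fixpoint table:
  B0:  IN={}  OUT={}
  B1:  IN={}  OUT={}
  B2:  IN={}  OUT={a+b}
  B3:  IN={a+b}  OUT={a+b, d*f}
  B4:  IN={a+b, d*f}  OUT={d*f}
  B5:  IN={d*f}  OUT={}
  B6:  IN={}  OUT={b-e}
  B7:  IN={}  OUT={}
  B8:  IN={}  OUT={}

Merge at B4: IN[B4] = OUT[B3] = {a+b, d*f}
Applying B4's transfer function to that IN value gives OUT[B4] (row B4 above).

Answer: {d*f}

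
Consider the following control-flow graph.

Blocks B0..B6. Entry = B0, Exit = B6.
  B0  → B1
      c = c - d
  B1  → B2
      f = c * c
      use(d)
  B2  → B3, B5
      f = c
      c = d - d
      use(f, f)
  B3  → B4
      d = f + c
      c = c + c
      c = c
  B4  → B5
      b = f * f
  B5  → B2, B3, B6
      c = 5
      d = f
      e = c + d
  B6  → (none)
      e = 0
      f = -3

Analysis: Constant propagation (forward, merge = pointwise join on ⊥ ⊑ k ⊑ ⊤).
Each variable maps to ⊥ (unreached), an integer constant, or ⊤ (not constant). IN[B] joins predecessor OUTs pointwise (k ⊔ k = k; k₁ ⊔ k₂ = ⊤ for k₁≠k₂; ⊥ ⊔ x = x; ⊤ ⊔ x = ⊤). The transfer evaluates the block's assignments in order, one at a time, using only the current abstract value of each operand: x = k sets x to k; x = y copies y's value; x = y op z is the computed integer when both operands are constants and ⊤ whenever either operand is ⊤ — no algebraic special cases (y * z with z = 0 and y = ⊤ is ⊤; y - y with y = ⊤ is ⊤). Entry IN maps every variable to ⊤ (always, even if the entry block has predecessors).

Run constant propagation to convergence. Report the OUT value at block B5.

Converged values:
  B0:   IN=(all ⊤)   OUT=(all ⊤)
  B1:   IN=(all ⊤)   OUT=(all ⊤)
  B2:   IN=(all ⊤)   OUT=(all ⊤)
  B3:   IN=(all ⊤)   OUT=(all ⊤)
  B4:   IN=(all ⊤)   OUT=(all ⊤)
  B5:   IN=(all ⊤)   OUT={c:5; rest ⊤}
  B6:   IN={c:5; rest ⊤}   OUT={c:5, e:0, f:-3; rest ⊤}

Merge at B5: IN[B5] = OUT[B2] ⊔ OUT[B4] = {a: ⊤, b: ⊤, c: ⊤, d: ⊤, e: ⊤, f: ⊤}
Applying B5's transfer function to that IN value gives OUT[B5] (row B5 above).

Answer: {a: ⊤, b: ⊤, c: 5, d: ⊤, e: ⊤, f: ⊤}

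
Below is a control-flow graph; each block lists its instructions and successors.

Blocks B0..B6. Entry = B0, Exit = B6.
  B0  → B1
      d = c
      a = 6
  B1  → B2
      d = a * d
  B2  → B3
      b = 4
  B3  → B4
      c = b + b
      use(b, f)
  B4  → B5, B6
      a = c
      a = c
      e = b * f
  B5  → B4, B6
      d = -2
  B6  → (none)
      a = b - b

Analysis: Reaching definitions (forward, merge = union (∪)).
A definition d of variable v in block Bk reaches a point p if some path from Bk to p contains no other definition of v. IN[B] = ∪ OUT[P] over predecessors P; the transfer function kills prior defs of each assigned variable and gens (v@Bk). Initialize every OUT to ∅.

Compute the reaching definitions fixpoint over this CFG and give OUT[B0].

Answer: {a@B0, d@B0}

Derivation:
Per-block solution:
  B0:   IN={}   OUT={a@B0, d@B0}
  B1:   IN={a@B0, d@B0}   OUT={a@B0, d@B1}
  B2:   IN={a@B0, d@B1}   OUT={a@B0, b@B2, d@B1}
  B3:   IN={a@B0, b@B2, d@B1}   OUT={a@B0, b@B2, c@B3, d@B1}
  B4:   IN={a@B0, a@B4, b@B2, c@B3, d@B1, d@B5, e@B4}   OUT={a@B4, b@B2, c@B3, d@B1, d@B5, e@B4}
  B5:   IN={a@B4, b@B2, c@B3, d@B1, d@B5, e@B4}   OUT={a@B4, b@B2, c@B3, d@B5, e@B4}
  B6:   IN={a@B4, b@B2, c@B3, d@B1, d@B5, e@B4}   OUT={a@B6, b@B2, c@B3, d@B1, d@B5, e@B4}

B0 is the boundary node: IN[B0] = {}
Applying B0's transfer function to that IN value gives OUT[B0] (row B0 above).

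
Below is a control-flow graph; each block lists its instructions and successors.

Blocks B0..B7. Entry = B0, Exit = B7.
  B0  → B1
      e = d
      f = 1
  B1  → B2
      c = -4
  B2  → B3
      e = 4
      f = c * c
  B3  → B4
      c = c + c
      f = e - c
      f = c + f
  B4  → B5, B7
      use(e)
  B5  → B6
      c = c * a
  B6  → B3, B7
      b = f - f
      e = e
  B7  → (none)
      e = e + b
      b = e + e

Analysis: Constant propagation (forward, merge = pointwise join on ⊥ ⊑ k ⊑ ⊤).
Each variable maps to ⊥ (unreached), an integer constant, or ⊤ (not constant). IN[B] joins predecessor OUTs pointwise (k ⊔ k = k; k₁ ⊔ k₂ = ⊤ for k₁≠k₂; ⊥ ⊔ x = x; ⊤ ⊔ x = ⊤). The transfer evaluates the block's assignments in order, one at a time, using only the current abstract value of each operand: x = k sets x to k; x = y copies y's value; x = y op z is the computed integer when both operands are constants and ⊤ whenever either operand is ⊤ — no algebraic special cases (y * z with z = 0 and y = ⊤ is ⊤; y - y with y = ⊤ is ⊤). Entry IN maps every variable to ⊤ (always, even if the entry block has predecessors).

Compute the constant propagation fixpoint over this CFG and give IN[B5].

Answer: {a: ⊤, b: ⊤, c: ⊤, d: ⊤, e: 4, f: ⊤}

Derivation:
Per-block solution:
  B0:  IN=(all ⊤)  OUT={f:1; rest ⊤}
  B1:  IN={f:1; rest ⊤}  OUT={c:-4, f:1; rest ⊤}
  B2:  IN={c:-4, f:1; rest ⊤}  OUT={c:-4, e:4, f:16; rest ⊤}
  B3:  IN={e:4; rest ⊤}  OUT={e:4; rest ⊤}
  B4:  IN={e:4; rest ⊤}  OUT={e:4; rest ⊤}
  B5:  IN={e:4; rest ⊤}  OUT={e:4; rest ⊤}
  B6:  IN={e:4; rest ⊤}  OUT={e:4; rest ⊤}
  B7:  IN={e:4; rest ⊤}  OUT=(all ⊤)

Merge at B5: IN[B5] = OUT[B4] = {a: ⊤, b: ⊤, c: ⊤, d: ⊤, e: 4, f: ⊤}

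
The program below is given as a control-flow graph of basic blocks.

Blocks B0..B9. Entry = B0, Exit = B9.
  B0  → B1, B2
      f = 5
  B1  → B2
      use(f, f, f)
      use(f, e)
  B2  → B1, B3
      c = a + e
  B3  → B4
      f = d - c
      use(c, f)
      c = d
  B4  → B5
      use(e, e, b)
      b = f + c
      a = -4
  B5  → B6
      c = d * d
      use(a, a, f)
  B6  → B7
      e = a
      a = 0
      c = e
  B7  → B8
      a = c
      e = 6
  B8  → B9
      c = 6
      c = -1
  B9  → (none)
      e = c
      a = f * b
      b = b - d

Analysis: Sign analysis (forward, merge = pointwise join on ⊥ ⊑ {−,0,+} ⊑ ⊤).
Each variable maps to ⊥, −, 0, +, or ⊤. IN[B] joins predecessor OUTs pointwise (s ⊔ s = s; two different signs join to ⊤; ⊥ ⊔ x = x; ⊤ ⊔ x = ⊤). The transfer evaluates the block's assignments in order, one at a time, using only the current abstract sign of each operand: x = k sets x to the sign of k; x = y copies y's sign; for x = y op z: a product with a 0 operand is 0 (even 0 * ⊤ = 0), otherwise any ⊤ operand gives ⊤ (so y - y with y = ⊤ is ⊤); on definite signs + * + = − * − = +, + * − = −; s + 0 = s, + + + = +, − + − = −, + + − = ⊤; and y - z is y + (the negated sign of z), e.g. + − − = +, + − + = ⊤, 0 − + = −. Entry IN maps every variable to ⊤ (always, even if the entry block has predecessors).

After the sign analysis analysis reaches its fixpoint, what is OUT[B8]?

Fixpoint table:
  B0:  IN=(all ⊤)  OUT={f:+; rest ⊤}
  B1:  IN={f:+; rest ⊤}  OUT={f:+; rest ⊤}
  B2:  IN={f:+; rest ⊤}  OUT={f:+; rest ⊤}
  B3:  IN={f:+; rest ⊤}  OUT=(all ⊤)
  B4:  IN=(all ⊤)  OUT={a:-; rest ⊤}
  B5:  IN={a:-; rest ⊤}  OUT={a:-; rest ⊤}
  B6:  IN={a:-; rest ⊤}  OUT={a:0, c:-, e:-; rest ⊤}
  B7:  IN={a:0, c:-, e:-; rest ⊤}  OUT={a:-, c:-, e:+; rest ⊤}
  B8:  IN={a:-, c:-, e:+; rest ⊤}  OUT={a:-, c:-, e:+; rest ⊤}
  B9:  IN={a:-, c:-, e:+; rest ⊤}  OUT={c:-, e:-; rest ⊤}

Merge at B8: IN[B8] = OUT[B7] = {a: -, b: ⊤, c: -, d: ⊤, e: +, f: ⊤}
Applying B8's transfer function to that IN value gives OUT[B8] (row B8 above).

Answer: {a: -, b: ⊤, c: -, d: ⊤, e: +, f: ⊤}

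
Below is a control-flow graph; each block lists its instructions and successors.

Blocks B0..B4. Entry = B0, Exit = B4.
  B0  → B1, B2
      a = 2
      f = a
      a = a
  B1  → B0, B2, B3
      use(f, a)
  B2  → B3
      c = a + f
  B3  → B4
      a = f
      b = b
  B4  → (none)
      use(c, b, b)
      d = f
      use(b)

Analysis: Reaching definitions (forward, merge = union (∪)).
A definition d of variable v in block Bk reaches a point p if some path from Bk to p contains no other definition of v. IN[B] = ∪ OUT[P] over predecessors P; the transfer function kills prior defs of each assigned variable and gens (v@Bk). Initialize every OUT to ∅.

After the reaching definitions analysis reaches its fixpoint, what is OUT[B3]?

Per-block solution:
  B0: | IN={a@B0, f@B0} | OUT={a@B0, f@B0}
  B1: | IN={a@B0, f@B0} | OUT={a@B0, f@B0}
  B2: | IN={a@B0, f@B0} | OUT={a@B0, c@B2, f@B0}
  B3: | IN={a@B0, c@B2, f@B0} | OUT={a@B3, b@B3, c@B2, f@B0}
  B4: | IN={a@B3, b@B3, c@B2, f@B0} | OUT={a@B3, b@B3, c@B2, d@B4, f@B0}

Merge at B3: IN[B3] = OUT[B1] ⊔ OUT[B2] = {a@B0, c@B2, f@B0}
Applying B3's transfer function to that IN value gives OUT[B3] (row B3 above).

Answer: {a@B3, b@B3, c@B2, f@B0}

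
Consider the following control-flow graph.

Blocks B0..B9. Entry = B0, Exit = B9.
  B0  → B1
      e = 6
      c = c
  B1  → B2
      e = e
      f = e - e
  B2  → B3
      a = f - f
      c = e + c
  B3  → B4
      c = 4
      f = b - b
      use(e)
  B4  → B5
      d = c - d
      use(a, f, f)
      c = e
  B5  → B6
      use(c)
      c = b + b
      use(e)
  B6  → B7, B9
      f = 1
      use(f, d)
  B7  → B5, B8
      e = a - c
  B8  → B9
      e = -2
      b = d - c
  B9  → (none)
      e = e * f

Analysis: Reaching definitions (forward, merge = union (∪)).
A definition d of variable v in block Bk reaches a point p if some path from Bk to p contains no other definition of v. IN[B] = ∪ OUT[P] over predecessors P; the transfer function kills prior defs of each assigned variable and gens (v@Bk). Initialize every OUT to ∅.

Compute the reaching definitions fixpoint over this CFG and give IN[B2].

Answer: {c@B0, e@B1, f@B1}

Derivation:
Converged values:
  B0:  IN={}  OUT={c@B0, e@B0}
  B1:  IN={c@B0, e@B0}  OUT={c@B0, e@B1, f@B1}
  B2:  IN={c@B0, e@B1, f@B1}  OUT={a@B2, c@B2, e@B1, f@B1}
  B3:  IN={a@B2, c@B2, e@B1, f@B1}  OUT={a@B2, c@B3, e@B1, f@B3}
  B4:  IN={a@B2, c@B3, e@B1, f@B3}  OUT={a@B2, c@B4, d@B4, e@B1, f@B3}
  B5:  IN={a@B2, c@B4, c@B5, d@B4, e@B1, e@B7, f@B3, f@B6}  OUT={a@B2, c@B5, d@B4, e@B1, e@B7, f@B3, f@B6}
  B6:  IN={a@B2, c@B5, d@B4, e@B1, e@B7, f@B3, f@B6}  OUT={a@B2, c@B5, d@B4, e@B1, e@B7, f@B6}
  B7:  IN={a@B2, c@B5, d@B4, e@B1, e@B7, f@B6}  OUT={a@B2, c@B5, d@B4, e@B7, f@B6}
  B8:  IN={a@B2, c@B5, d@B4, e@B7, f@B6}  OUT={a@B2, b@B8, c@B5, d@B4, e@B8, f@B6}
  B9:  IN={a@B2, b@B8, c@B5, d@B4, e@B1, e@B7, e@B8, f@B6}  OUT={a@B2, b@B8, c@B5, d@B4, e@B9, f@B6}

Merge at B2: IN[B2] = OUT[B1] = {c@B0, e@B1, f@B1}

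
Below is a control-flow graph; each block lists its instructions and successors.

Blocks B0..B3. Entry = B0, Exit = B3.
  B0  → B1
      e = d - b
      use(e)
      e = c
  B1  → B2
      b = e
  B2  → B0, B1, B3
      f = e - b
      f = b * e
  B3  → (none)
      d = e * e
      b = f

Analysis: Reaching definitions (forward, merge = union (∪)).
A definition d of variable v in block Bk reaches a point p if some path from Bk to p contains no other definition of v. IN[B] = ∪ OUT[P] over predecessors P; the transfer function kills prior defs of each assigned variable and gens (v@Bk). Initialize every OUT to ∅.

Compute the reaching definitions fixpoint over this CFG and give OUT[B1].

Answer: {b@B1, e@B0, f@B2}

Trace:
Converged values:
  B0:   IN={b@B1, e@B0, f@B2}   OUT={b@B1, e@B0, f@B2}
  B1:   IN={b@B1, e@B0, f@B2}   OUT={b@B1, e@B0, f@B2}
  B2:   IN={b@B1, e@B0, f@B2}   OUT={b@B1, e@B0, f@B2}
  B3:   IN={b@B1, e@B0, f@B2}   OUT={b@B3, d@B3, e@B0, f@B2}

Merge at B1: IN[B1] = OUT[B0] ⊔ OUT[B2] = {b@B1, e@B0, f@B2}
Applying B1's transfer function to that IN value gives OUT[B1] (row B1 above).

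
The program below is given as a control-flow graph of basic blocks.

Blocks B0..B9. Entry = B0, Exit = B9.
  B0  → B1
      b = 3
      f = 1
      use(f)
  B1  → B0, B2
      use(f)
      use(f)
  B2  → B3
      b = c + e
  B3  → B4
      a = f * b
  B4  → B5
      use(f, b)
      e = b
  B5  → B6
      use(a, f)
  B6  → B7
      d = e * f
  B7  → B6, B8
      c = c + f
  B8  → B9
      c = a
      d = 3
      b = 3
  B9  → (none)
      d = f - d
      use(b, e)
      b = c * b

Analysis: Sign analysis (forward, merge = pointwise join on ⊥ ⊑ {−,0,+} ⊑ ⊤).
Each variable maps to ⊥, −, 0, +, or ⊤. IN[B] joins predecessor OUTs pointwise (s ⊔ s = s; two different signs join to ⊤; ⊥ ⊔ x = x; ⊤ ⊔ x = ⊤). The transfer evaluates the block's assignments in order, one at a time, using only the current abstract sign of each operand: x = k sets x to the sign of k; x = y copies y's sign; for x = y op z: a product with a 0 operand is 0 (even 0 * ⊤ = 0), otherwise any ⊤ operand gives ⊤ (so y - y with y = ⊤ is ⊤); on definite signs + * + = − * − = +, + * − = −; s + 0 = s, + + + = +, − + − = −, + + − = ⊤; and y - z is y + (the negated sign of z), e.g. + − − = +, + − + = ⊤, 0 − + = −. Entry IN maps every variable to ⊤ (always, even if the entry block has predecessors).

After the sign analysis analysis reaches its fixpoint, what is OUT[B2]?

Per-block solution:
  B0:  IN=(all ⊤)  OUT={b:+, f:+; rest ⊤}
  B1:  IN={b:+, f:+; rest ⊤}  OUT={b:+, f:+; rest ⊤}
  B2:  IN={b:+, f:+; rest ⊤}  OUT={f:+; rest ⊤}
  B3:  IN={f:+; rest ⊤}  OUT={f:+; rest ⊤}
  B4:  IN={f:+; rest ⊤}  OUT={f:+; rest ⊤}
  B5:  IN={f:+; rest ⊤}  OUT={f:+; rest ⊤}
  B6:  IN={f:+; rest ⊤}  OUT={f:+; rest ⊤}
  B7:  IN={f:+; rest ⊤}  OUT={f:+; rest ⊤}
  B8:  IN={f:+; rest ⊤}  OUT={b:+, d:+, f:+; rest ⊤}
  B9:  IN={b:+, d:+, f:+; rest ⊤}  OUT={f:+; rest ⊤}

Merge at B2: IN[B2] = OUT[B1] = {a: ⊤, b: +, c: ⊤, d: ⊤, e: ⊤, f: +}
Applying B2's transfer function to that IN value gives OUT[B2] (row B2 above).

Answer: {a: ⊤, b: ⊤, c: ⊤, d: ⊤, e: ⊤, f: +}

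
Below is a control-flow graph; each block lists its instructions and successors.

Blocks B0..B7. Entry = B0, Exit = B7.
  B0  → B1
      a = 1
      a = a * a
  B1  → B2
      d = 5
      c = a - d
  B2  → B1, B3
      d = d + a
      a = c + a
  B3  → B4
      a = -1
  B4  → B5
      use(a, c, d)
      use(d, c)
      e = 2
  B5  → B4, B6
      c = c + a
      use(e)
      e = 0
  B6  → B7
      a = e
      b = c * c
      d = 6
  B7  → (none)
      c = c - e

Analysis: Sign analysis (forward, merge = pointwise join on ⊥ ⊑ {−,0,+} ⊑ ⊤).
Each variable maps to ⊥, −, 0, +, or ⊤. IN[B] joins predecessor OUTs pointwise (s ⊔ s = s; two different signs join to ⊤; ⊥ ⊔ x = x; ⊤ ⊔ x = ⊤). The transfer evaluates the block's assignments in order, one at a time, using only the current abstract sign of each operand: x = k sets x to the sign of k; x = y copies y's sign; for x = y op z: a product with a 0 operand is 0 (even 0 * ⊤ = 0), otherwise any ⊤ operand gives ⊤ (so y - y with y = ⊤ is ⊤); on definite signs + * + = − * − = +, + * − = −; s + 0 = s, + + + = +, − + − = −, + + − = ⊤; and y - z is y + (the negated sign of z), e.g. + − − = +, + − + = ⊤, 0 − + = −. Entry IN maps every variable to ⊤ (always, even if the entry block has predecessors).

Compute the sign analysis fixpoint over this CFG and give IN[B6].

Answer: {a: -, b: ⊤, c: ⊤, d: ⊤, e: 0, f: ⊤}

Working:
Per-block solution:
  B0:   IN=(all ⊤)   OUT={a:+; rest ⊤}
  B1:   IN=(all ⊤)   OUT={d:+; rest ⊤}
  B2:   IN={d:+; rest ⊤}   OUT=(all ⊤)
  B3:   IN=(all ⊤)   OUT={a:-; rest ⊤}
  B4:   IN={a:-; rest ⊤}   OUT={a:-, e:+; rest ⊤}
  B5:   IN={a:-, e:+; rest ⊤}   OUT={a:-, e:0; rest ⊤}
  B6:   IN={a:-, e:0; rest ⊤}   OUT={a:0, d:+, e:0; rest ⊤}
  B7:   IN={a:0, d:+, e:0; rest ⊤}   OUT={a:0, d:+, e:0; rest ⊤}

Merge at B6: IN[B6] = OUT[B5] = {a: -, b: ⊤, c: ⊤, d: ⊤, e: 0, f: ⊤}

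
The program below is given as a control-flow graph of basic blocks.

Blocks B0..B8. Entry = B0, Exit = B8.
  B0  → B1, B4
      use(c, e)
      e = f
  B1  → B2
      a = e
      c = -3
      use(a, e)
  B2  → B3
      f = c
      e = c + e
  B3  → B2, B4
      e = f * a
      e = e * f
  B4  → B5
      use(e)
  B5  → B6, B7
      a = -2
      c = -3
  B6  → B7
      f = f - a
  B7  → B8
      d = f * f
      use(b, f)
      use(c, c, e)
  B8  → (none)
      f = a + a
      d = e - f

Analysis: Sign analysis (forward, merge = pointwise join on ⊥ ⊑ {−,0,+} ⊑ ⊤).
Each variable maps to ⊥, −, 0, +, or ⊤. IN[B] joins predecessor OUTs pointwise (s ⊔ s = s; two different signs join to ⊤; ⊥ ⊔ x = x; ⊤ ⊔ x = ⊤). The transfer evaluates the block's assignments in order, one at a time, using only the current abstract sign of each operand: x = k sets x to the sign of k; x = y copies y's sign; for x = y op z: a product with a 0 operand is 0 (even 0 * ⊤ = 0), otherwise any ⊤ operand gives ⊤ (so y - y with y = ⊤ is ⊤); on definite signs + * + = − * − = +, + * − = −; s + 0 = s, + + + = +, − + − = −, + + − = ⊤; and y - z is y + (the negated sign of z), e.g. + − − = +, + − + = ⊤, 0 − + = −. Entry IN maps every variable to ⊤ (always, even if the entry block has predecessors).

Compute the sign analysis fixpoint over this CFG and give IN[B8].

Converged values:
  B0:   IN=(all ⊤)   OUT=(all ⊤)
  B1:   IN=(all ⊤)   OUT={c:-; rest ⊤}
  B2:   IN={c:-; rest ⊤}   OUT={c:-, f:-; rest ⊤}
  B3:   IN={c:-, f:-; rest ⊤}   OUT={c:-, f:-; rest ⊤}
  B4:   IN=(all ⊤)   OUT=(all ⊤)
  B5:   IN=(all ⊤)   OUT={a:-, c:-; rest ⊤}
  B6:   IN={a:-, c:-; rest ⊤}   OUT={a:-, c:-; rest ⊤}
  B7:   IN={a:-, c:-; rest ⊤}   OUT={a:-, c:-; rest ⊤}
  B8:   IN={a:-, c:-; rest ⊤}   OUT={a:-, c:-, f:-; rest ⊤}

Merge at B8: IN[B8] = OUT[B7] = {a: -, b: ⊤, c: -, d: ⊤, e: ⊤, f: ⊤}

Answer: {a: -, b: ⊤, c: -, d: ⊤, e: ⊤, f: ⊤}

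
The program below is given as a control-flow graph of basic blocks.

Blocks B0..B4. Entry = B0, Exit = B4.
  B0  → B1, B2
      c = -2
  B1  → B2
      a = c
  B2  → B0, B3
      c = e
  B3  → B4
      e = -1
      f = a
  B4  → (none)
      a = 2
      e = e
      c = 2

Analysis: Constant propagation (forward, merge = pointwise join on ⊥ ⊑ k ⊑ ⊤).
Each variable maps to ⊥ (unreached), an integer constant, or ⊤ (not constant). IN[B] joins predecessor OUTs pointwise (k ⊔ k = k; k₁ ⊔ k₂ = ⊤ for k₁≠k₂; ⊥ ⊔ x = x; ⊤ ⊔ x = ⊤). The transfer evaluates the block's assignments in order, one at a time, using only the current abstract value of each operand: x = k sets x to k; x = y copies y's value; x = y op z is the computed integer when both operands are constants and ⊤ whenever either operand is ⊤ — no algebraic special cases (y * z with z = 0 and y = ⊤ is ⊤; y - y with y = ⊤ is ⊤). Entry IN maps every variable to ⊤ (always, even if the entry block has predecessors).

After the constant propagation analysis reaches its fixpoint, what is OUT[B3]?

Converged values:
  B0:   IN=(all ⊤)   OUT={c:-2; rest ⊤}
  B1:   IN={c:-2; rest ⊤}   OUT={a:-2, c:-2; rest ⊤}
  B2:   IN={c:-2; rest ⊤}   OUT=(all ⊤)
  B3:   IN=(all ⊤)   OUT={e:-1; rest ⊤}
  B4:   IN={e:-1; rest ⊤}   OUT={a:2, c:2, e:-1; rest ⊤}

Merge at B3: IN[B3] = OUT[B2] = {a: ⊤, b: ⊤, c: ⊤, d: ⊤, e: ⊤, f: ⊤}
Applying B3's transfer function to that IN value gives OUT[B3] (row B3 above).

Answer: {a: ⊤, b: ⊤, c: ⊤, d: ⊤, e: -1, f: ⊤}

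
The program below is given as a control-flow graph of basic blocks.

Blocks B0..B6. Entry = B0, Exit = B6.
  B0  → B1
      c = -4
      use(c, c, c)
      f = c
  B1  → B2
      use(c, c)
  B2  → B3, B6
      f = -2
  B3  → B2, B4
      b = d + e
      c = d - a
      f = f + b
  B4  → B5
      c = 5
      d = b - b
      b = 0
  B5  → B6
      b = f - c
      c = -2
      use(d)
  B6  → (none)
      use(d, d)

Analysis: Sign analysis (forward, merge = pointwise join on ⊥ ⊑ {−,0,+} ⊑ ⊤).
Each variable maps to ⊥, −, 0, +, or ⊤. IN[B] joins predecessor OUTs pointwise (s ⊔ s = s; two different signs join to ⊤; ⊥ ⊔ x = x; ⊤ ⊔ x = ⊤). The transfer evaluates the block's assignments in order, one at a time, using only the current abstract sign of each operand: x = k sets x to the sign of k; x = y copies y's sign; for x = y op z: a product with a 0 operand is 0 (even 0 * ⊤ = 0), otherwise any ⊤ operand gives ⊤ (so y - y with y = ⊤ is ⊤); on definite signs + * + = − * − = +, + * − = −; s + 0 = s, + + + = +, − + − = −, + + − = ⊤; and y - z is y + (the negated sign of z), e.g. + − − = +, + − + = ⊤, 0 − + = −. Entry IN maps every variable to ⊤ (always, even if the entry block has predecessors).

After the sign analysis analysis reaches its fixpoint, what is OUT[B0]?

Answer: {a: ⊤, b: ⊤, c: -, d: ⊤, e: ⊤, f: -}

Working:
Converged values:
  B0: | IN=(all ⊤) | OUT={c:-, f:-; rest ⊤}
  B1: | IN={c:-, f:-; rest ⊤} | OUT={c:-, f:-; rest ⊤}
  B2: | IN=(all ⊤) | OUT={f:-; rest ⊤}
  B3: | IN={f:-; rest ⊤} | OUT=(all ⊤)
  B4: | IN=(all ⊤) | OUT={b:0, c:+; rest ⊤}
  B5: | IN={b:0, c:+; rest ⊤} | OUT={c:-; rest ⊤}
  B6: | IN=(all ⊤) | OUT=(all ⊤)

B0 is the boundary node: IN[B0] = {a: ⊤, b: ⊤, c: ⊤, d: ⊤, e: ⊤, f: ⊤}
Applying B0's transfer function to that IN value gives OUT[B0] (row B0 above).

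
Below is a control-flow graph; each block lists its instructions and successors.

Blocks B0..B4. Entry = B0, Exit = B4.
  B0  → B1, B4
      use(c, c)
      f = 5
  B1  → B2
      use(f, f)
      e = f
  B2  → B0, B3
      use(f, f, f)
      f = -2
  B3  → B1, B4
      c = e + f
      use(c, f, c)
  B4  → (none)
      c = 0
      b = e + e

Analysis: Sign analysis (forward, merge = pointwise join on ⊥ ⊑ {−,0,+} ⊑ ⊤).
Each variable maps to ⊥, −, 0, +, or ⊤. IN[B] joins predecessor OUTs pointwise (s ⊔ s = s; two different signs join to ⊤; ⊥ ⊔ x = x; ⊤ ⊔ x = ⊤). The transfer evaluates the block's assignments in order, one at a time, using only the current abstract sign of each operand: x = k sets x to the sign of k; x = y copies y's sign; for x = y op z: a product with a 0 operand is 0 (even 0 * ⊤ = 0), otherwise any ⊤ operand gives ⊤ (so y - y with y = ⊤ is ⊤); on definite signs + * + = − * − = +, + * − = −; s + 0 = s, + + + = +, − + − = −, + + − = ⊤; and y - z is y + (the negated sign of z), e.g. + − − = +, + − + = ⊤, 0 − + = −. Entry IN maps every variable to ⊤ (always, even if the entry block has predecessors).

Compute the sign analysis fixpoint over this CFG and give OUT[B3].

Converged values:
  B0: | IN=(all ⊤) | OUT={f:+; rest ⊤}
  B1: | IN=(all ⊤) | OUT=(all ⊤)
  B2: | IN=(all ⊤) | OUT={f:-; rest ⊤}
  B3: | IN={f:-; rest ⊤} | OUT={f:-; rest ⊤}
  B4: | IN=(all ⊤) | OUT={c:0; rest ⊤}

Merge at B3: IN[B3] = OUT[B2] = {a: ⊤, b: ⊤, c: ⊤, d: ⊤, e: ⊤, f: -}
Applying B3's transfer function to that IN value gives OUT[B3] (row B3 above).

Answer: {a: ⊤, b: ⊤, c: ⊤, d: ⊤, e: ⊤, f: -}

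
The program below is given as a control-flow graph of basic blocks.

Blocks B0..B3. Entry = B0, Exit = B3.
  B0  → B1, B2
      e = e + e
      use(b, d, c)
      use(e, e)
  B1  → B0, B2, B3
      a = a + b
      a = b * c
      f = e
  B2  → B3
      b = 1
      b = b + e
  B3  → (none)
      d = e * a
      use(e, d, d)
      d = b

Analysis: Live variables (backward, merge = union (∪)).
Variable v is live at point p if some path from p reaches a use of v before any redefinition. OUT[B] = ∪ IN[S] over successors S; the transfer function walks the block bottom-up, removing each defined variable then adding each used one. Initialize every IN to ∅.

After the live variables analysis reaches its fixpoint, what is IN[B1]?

Answer: {a, b, c, d, e}

Derivation:
Converged values:
  B0: | IN={a, b, c, d, e} | OUT={a, b, c, d, e}
  B1: | IN={a, b, c, d, e} | OUT={a, b, c, d, e}
  B2: | IN={a, e} | OUT={a, b, e}
  B3: | IN={a, b, e} | OUT={}

Merge at B1: OUT[B1] = IN[B0] ⊔ IN[B2] ⊔ IN[B3] = {a, b, c, d, e}
Applying B1's transfer function to that OUT value gives IN[B1] (row B1 above).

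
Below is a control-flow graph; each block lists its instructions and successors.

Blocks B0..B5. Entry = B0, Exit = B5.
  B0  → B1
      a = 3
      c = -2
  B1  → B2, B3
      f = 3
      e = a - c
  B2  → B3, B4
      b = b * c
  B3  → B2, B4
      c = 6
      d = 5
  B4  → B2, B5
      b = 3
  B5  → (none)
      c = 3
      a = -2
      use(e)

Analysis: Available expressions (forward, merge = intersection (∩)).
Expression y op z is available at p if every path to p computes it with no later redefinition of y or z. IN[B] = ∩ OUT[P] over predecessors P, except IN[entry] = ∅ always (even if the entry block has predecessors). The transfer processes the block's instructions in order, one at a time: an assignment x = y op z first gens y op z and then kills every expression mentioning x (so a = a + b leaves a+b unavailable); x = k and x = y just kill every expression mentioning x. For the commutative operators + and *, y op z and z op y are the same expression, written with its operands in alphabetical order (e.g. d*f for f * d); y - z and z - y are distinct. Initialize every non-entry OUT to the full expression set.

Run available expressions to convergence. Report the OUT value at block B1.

Answer: {a-c}

Working:
Fixpoint table:
  B0: | IN={} | OUT={}
  B1: | IN={} | OUT={a-c}
  B2: | IN={} | OUT={}
  B3: | IN={} | OUT={}
  B4: | IN={} | OUT={}
  B5: | IN={} | OUT={}

Merge at B1: IN[B1] = OUT[B0] = {}
Applying B1's transfer function to that IN value gives OUT[B1] (row B1 above).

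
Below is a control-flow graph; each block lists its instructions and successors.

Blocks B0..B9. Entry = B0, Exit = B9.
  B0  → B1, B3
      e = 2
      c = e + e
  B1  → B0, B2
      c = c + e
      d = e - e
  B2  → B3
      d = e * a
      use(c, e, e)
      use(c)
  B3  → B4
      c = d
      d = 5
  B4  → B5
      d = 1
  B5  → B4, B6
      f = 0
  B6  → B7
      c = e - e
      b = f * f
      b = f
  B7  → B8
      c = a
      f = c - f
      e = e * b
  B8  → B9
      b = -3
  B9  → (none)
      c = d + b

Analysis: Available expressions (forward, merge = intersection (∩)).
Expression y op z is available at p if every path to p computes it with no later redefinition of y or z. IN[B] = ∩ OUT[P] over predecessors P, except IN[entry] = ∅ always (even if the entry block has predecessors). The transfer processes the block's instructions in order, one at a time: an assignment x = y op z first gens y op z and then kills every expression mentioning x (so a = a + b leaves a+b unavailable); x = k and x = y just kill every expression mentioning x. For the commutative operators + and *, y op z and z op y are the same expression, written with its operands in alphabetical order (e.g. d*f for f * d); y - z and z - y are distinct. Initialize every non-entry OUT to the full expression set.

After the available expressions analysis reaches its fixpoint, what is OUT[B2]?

Per-block solution:
  B0: | IN={} | OUT={e+e}
  B1: | IN={e+e} | OUT={e+e, e-e}
  B2: | IN={e+e, e-e} | OUT={a*e, e+e, e-e}
  B3: | IN={e+e} | OUT={e+e}
  B4: | IN={e+e} | OUT={e+e}
  B5: | IN={e+e} | OUT={e+e}
  B6: | IN={e+e} | OUT={e+e, e-e, f*f}
  B7: | IN={e+e, e-e, f*f} | OUT={}
  B8: | IN={} | OUT={}
  B9: | IN={} | OUT={b+d}

Merge at B2: IN[B2] = OUT[B1] = {e+e, e-e}
Applying B2's transfer function to that IN value gives OUT[B2] (row B2 above).

Answer: {a*e, e+e, e-e}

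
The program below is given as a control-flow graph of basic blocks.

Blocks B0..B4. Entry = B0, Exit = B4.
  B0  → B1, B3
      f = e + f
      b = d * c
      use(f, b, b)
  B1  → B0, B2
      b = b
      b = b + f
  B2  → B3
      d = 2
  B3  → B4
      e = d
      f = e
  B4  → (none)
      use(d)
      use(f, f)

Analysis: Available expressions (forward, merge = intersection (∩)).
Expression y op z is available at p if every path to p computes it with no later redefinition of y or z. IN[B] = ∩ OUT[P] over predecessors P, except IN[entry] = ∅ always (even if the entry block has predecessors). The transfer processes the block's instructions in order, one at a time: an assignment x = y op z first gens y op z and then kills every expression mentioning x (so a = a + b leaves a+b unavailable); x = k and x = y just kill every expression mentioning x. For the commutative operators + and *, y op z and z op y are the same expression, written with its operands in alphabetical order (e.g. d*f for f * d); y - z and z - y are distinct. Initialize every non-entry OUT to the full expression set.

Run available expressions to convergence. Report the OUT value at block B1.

Converged values:
  B0: | IN={} | OUT={c*d}
  B1: | IN={c*d} | OUT={c*d}
  B2: | IN={c*d} | OUT={}
  B3: | IN={} | OUT={}
  B4: | IN={} | OUT={}

Merge at B1: IN[B1] = OUT[B0] = {c*d}
Applying B1's transfer function to that IN value gives OUT[B1] (row B1 above).

Answer: {c*d}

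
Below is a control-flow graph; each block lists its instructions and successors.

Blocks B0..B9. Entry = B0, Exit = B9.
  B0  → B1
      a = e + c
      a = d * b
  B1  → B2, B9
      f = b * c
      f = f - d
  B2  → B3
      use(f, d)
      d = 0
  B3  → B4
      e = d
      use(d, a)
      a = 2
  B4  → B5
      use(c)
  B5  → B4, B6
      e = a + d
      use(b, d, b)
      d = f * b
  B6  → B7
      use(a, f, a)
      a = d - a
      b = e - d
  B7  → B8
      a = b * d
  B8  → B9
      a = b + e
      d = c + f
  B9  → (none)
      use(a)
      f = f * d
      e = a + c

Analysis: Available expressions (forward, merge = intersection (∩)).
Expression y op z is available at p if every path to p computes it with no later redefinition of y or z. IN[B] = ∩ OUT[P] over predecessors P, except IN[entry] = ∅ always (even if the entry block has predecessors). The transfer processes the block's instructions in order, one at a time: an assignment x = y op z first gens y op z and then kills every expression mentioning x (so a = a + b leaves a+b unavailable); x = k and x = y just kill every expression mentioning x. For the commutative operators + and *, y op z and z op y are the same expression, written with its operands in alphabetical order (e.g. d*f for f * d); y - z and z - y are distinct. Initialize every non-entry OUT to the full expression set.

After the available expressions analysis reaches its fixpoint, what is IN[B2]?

Answer: {b*c, b*d, c+e}

Derivation:
Converged values:
  B0:   IN={}   OUT={b*d, c+e}
  B1:   IN={b*d, c+e}   OUT={b*c, b*d, c+e}
  B2:   IN={b*c, b*d, c+e}   OUT={b*c, c+e}
  B3:   IN={b*c, c+e}   OUT={b*c}
  B4:   IN={b*c}   OUT={b*c}
  B5:   IN={b*c}   OUT={b*c, b*f}
  B6:   IN={b*c, b*f}   OUT={e-d}
  B7:   IN={e-d}   OUT={b*d, e-d}
  B8:   IN={b*d, e-d}   OUT={b+e, c+f}
  B9:   IN={}   OUT={a+c}

Merge at B2: IN[B2] = OUT[B1] = {b*c, b*d, c+e}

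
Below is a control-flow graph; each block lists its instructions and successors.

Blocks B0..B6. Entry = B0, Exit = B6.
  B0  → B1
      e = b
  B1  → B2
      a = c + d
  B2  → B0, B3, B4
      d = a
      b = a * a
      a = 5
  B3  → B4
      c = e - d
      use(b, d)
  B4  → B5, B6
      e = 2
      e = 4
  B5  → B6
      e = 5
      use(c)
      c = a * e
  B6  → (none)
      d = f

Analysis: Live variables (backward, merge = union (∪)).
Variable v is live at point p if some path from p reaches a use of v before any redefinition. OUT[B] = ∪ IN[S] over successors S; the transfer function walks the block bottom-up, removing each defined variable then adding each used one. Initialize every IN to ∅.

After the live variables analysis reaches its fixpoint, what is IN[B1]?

Fixpoint table:
  B0:   IN={b, c, d, f}   OUT={c, d, e, f}
  B1:   IN={c, d, e, f}   OUT={a, c, e, f}
  B2:   IN={a, c, e, f}   OUT={a, b, c, d, e, f}
  B3:   IN={a, b, d, e, f}   OUT={a, c, f}
  B4:   IN={a, c, f}   OUT={a, c, f}
  B5:   IN={a, c, f}   OUT={f}
  B6:   IN={f}   OUT={}

Merge at B1: OUT[B1] = IN[B2] = {a, c, e, f}
Applying B1's transfer function to that OUT value gives IN[B1] (row B1 above).

Answer: {c, d, e, f}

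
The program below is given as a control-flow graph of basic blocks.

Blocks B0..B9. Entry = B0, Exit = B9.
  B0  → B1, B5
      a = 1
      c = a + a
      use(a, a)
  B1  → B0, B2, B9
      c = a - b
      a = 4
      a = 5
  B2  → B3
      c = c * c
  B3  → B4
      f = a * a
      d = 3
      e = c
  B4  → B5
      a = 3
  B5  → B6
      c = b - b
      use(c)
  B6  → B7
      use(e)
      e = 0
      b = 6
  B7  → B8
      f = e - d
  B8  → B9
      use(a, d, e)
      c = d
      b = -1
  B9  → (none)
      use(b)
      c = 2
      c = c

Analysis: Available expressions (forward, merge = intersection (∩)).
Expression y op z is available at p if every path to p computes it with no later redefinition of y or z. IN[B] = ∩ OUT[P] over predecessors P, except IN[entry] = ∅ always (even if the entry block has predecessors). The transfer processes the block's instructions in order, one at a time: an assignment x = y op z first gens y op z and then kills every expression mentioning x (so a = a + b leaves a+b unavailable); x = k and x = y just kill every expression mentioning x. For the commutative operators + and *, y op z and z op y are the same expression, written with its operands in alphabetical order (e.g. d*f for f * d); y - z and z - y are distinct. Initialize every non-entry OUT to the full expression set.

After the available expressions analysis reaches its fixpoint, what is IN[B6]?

Answer: {b-b}

Derivation:
Converged values:
  B0:   IN={}   OUT={a+a}
  B1:   IN={a+a}   OUT={}
  B2:   IN={}   OUT={}
  B3:   IN={}   OUT={a*a}
  B4:   IN={a*a}   OUT={}
  B5:   IN={}   OUT={b-b}
  B6:   IN={b-b}   OUT={}
  B7:   IN={}   OUT={e-d}
  B8:   IN={e-d}   OUT={e-d}
  B9:   IN={}   OUT={}

Merge at B6: IN[B6] = OUT[B5] = {b-b}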